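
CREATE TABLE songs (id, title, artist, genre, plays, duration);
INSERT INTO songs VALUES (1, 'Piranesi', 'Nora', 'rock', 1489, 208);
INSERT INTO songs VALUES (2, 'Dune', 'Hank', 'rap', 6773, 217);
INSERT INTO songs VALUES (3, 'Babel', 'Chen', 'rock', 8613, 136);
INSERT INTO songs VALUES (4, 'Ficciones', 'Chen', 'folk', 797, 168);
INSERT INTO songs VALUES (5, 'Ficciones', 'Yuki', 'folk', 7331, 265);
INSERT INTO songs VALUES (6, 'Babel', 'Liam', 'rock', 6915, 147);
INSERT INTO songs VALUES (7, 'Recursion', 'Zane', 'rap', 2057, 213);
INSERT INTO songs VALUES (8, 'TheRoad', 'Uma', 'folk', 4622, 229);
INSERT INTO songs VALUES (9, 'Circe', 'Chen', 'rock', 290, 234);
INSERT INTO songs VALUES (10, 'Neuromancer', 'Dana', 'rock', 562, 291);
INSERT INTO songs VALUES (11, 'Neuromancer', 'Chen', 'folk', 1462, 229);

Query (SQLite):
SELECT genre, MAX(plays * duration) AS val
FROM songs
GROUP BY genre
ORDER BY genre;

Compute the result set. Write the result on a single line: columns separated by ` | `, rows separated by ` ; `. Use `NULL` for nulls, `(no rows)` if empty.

folk | 1942715 ; rap | 1469741 ; rock | 1171368

For each row compute plays * duration.
Group by genre; take MAX of the expression per group.
  folk: ids {4, 5, 8, 11} → MAX(plays * duration)=1942715
  rap: ids {2, 7} → MAX(plays * duration)=1469741
  rock: ids {1, 3, 6, 9, 10} → MAX(plays * duration)=1171368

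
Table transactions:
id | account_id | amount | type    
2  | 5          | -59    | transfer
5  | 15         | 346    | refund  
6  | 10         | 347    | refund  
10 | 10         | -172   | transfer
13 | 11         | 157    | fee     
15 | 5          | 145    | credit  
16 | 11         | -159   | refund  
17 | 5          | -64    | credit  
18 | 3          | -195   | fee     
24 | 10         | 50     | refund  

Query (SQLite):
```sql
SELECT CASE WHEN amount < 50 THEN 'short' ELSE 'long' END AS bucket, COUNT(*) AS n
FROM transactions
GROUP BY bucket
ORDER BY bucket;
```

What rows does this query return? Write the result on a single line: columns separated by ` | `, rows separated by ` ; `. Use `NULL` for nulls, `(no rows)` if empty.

Bucket rows by amount < 50 → 'short' else 'long'; count each bucket.

long | 5 ; short | 5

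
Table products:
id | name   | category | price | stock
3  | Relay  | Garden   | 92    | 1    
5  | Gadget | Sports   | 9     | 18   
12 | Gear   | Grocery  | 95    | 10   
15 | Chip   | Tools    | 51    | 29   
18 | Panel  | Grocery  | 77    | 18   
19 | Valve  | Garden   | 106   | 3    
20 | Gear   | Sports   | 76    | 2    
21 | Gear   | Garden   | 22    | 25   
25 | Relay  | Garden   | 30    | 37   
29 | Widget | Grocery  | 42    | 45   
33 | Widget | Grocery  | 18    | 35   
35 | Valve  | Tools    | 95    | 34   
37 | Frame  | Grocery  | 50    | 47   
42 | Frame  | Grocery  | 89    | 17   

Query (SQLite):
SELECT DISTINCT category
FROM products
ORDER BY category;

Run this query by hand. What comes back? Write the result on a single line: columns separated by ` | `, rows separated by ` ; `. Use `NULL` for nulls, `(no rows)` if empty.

Garden ; Grocery ; Sports ; Tools

Collect distinct category values from products.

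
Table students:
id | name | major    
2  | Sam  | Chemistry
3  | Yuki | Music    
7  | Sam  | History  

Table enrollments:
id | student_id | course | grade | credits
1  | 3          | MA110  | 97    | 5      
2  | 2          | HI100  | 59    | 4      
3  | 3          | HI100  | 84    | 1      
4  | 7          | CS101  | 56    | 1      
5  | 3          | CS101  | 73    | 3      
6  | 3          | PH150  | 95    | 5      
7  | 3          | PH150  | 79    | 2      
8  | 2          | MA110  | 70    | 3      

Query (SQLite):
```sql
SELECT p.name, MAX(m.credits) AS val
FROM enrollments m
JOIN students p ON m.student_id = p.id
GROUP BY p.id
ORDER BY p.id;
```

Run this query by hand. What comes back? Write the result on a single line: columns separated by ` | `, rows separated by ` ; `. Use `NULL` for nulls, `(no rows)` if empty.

Sam | 4 ; Yuki | 5 ; Sam | 1

Join each enrollments row to its students via student_id.
Group joined rows by students.id; compute MAX(m.credits) per group.
  2: ids {2, 8} → MAX(m.credits)=4
  3: ids {1, 3, 5, 6, 7} → MAX(m.credits)=5
  7: ids {4} → MAX(m.credits)=1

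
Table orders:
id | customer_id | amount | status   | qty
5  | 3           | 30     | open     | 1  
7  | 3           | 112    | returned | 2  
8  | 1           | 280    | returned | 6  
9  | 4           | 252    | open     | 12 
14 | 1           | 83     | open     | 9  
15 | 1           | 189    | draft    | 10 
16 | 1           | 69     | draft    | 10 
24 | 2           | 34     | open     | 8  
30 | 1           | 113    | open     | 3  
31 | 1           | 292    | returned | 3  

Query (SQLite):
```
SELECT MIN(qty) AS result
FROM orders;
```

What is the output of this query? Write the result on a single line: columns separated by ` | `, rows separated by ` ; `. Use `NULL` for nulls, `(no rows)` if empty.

1

All qty values: [1, 2, 6, 12, 9, 10, 10, 8, 3, 3].
MIN of non-NULL values = 1.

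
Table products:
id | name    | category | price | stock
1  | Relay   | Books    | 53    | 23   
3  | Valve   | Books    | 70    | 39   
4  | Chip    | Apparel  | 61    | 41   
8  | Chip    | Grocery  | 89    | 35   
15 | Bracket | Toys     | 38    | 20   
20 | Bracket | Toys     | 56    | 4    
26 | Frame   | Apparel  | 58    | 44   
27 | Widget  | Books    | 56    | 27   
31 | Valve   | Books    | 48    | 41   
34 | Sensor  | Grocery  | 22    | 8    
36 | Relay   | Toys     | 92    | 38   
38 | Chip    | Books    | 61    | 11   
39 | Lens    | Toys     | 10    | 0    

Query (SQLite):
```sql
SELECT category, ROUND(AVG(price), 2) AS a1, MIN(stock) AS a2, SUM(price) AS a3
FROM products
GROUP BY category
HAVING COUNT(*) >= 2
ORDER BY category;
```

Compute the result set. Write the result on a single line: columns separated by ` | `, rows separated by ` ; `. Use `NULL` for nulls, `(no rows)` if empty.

Apparel | 59.5 | 41 | 119 ; Books | 57.6 | 11 | 288 ; Grocery | 55.5 | 8 | 111 ; Toys | 49 | 0 | 196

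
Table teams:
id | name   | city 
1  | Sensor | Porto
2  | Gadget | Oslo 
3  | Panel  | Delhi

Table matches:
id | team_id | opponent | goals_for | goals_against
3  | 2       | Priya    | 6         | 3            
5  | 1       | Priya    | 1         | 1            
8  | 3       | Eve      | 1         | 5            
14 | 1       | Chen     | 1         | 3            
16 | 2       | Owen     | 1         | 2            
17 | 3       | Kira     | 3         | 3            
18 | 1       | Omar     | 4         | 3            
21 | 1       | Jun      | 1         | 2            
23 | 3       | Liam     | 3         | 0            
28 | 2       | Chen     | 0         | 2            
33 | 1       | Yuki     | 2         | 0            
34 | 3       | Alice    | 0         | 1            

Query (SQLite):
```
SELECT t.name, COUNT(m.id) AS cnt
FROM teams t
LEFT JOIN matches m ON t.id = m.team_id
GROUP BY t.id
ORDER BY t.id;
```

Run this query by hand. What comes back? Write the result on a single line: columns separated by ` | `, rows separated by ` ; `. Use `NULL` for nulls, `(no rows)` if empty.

LEFT JOIN keeps every teams row; unmatched ones get NULL for matches columns.
Group by teams.id and compute COUNT(m.id). COUNT(col) of an all-NULL group is 0.
  1: ids {5, 14, 18, 21, 33} → COUNT(m.id)=5
  2: ids {3, 16, 28} → COUNT(m.id)=3
  3: ids {8, 17, 23, 34} → COUNT(m.id)=4

Sensor | 5 ; Gadget | 3 ; Panel | 4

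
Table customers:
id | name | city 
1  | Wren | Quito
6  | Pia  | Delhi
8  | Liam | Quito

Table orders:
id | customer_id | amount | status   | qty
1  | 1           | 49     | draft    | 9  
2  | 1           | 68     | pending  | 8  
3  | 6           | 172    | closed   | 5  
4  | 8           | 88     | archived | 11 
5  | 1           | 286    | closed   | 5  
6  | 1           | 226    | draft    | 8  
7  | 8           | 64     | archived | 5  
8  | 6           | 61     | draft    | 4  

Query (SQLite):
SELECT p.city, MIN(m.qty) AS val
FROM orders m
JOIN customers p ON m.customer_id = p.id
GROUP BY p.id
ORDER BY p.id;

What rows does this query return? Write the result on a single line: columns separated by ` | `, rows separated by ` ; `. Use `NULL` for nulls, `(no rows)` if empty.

Quito | 5 ; Delhi | 4 ; Quito | 5

Join each orders row to its customers via customer_id.
Group joined rows by customers.id; compute MIN(m.qty) per group.
  1: ids {1, 2, 5, 6} → MIN(m.qty)=5
  6: ids {3, 8} → MIN(m.qty)=4
  8: ids {4, 7} → MIN(m.qty)=5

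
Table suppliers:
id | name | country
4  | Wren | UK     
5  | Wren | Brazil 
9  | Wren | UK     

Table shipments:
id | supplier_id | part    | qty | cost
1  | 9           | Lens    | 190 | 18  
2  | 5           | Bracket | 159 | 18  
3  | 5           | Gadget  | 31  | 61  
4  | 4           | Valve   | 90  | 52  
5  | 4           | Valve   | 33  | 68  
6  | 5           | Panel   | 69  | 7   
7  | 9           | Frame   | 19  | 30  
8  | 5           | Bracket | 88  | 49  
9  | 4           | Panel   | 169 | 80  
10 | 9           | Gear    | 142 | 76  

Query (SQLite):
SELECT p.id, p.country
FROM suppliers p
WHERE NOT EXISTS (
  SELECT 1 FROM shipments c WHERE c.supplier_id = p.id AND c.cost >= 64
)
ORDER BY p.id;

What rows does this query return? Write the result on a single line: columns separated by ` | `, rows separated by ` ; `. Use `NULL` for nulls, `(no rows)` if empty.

5 | Brazil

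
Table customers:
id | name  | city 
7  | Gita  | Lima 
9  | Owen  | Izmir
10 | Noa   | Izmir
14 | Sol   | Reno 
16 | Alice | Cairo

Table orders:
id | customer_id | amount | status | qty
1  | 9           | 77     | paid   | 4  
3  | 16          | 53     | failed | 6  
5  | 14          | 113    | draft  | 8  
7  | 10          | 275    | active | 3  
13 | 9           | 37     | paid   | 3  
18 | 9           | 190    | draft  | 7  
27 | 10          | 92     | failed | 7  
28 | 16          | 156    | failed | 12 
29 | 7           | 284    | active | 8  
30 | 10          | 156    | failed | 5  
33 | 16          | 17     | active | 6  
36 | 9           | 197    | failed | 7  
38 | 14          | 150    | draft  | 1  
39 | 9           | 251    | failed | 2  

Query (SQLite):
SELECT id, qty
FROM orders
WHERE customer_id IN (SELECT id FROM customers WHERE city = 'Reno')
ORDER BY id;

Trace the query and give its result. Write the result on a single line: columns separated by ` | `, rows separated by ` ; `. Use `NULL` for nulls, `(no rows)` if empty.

5 | 8 ; 38 | 1

Inner query: customers.id where city = 'Reno'.
Outer: keep orders rows whose customer_id is in that set.
Inner query → {14}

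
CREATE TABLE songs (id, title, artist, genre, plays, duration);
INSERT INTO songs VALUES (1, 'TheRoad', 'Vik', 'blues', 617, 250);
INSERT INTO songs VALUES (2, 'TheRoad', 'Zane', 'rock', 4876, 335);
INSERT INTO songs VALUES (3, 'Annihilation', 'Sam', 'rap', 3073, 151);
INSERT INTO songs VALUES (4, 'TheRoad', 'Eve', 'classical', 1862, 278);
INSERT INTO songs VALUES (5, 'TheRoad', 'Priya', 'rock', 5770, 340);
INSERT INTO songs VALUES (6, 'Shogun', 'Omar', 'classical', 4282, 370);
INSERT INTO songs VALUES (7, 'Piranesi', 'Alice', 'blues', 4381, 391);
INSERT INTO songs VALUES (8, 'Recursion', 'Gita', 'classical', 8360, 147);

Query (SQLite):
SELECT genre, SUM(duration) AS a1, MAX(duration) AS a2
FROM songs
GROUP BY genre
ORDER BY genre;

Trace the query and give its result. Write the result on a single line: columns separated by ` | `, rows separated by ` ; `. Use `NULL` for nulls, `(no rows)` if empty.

blues | 641 | 391 ; classical | 795 | 370 ; rap | 151 | 151 ; rock | 675 | 340

Group songs by genre.
Per group compute: SUM(duration), MAX(duration).
  blues: ids {1, 7} → SUM(duration)=641, MAX(duration)=391
  classical: ids {4, 6, 8} → SUM(duration)=795, MAX(duration)=370
  rap: ids {3} → SUM(duration)=151, MAX(duration)=151
  rock: ids {2, 5} → SUM(duration)=675, MAX(duration)=340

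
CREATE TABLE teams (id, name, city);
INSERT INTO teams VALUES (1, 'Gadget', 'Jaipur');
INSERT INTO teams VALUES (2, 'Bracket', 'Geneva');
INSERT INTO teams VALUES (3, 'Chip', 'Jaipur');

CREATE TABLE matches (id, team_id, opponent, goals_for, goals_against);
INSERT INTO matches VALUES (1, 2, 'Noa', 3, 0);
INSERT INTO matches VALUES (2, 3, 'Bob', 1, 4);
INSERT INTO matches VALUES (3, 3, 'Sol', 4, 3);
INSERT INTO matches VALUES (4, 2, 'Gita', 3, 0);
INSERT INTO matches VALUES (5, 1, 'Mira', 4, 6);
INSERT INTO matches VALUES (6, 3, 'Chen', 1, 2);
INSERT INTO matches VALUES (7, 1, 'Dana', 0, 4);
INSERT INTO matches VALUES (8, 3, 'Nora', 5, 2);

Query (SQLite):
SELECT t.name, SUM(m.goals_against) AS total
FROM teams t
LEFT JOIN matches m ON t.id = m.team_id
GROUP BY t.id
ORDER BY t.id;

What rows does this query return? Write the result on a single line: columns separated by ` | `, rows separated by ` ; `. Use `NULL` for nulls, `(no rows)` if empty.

Gadget | 10 ; Bracket | 0 ; Chip | 11

LEFT JOIN keeps every teams row; unmatched ones get NULL for matches columns.
Group by teams.id and compute SUM(m.goals_against). SUM over an all-NULL group is NULL.
  1: ids {5, 7} → SUM(m.goals_against)=10
  2: ids {1, 4} → SUM(m.goals_against)=0
  3: ids {2, 3, 6, 8} → SUM(m.goals_against)=11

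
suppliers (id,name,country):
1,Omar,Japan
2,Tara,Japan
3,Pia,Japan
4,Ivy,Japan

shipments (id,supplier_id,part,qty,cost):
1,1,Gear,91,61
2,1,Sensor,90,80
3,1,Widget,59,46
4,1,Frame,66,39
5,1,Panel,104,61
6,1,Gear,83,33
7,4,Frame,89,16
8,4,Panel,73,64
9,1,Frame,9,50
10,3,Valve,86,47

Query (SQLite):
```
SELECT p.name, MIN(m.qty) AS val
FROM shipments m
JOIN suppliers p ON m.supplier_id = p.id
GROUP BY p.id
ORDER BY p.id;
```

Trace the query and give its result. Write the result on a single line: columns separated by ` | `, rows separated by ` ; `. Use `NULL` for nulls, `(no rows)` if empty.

Join each shipments row to its suppliers via supplier_id.
Group joined rows by suppliers.id; compute MIN(m.qty) per group.
  1: ids {1, 2, 3, 4, 5, 6, 9} → MIN(m.qty)=9
  3: ids {10} → MIN(m.qty)=86
  4: ids {7, 8} → MIN(m.qty)=73

Omar | 9 ; Pia | 86 ; Ivy | 73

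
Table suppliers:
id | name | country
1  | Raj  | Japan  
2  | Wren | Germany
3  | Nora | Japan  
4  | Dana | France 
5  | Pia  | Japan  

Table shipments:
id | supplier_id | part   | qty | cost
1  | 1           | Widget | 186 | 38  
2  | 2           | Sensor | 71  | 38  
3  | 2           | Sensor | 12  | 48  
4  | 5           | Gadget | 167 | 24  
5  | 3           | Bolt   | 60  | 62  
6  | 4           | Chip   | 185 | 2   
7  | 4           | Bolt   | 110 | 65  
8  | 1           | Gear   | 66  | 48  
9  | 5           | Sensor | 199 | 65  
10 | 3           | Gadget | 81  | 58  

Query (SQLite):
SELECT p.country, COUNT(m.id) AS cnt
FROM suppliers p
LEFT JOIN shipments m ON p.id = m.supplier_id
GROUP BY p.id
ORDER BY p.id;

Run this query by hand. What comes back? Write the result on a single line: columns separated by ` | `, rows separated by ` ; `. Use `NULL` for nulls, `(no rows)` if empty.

Japan | 2 ; Germany | 2 ; Japan | 2 ; France | 2 ; Japan | 2

LEFT JOIN keeps every suppliers row; unmatched ones get NULL for shipments columns.
Group by suppliers.id and compute COUNT(m.id). COUNT(col) of an all-NULL group is 0.
  1: ids {1, 8} → COUNT(m.id)=2
  2: ids {2, 3} → COUNT(m.id)=2
  3: ids {5, 10} → COUNT(m.id)=2
  4: ids {6, 7} → COUNT(m.id)=2
  5: ids {4, 9} → COUNT(m.id)=2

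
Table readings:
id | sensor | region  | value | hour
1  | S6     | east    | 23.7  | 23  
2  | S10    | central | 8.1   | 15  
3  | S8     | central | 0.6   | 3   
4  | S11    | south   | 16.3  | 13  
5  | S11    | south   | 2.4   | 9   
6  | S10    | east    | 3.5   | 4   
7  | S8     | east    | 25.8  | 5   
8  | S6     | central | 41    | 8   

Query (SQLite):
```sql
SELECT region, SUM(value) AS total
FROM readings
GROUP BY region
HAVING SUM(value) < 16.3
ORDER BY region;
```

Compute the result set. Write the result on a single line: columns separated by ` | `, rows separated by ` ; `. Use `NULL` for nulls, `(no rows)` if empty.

Partition readings by region; compute SUM(value) within each group.
HAVING: keep groups where SUM(value) < 16.3.
  central: ids {2, 3, 8} → SUM(value)=49.7
  east: ids {1, 6, 7} → SUM(value)=53
  south: ids {4, 5} → SUM(value)=18.7

(no rows)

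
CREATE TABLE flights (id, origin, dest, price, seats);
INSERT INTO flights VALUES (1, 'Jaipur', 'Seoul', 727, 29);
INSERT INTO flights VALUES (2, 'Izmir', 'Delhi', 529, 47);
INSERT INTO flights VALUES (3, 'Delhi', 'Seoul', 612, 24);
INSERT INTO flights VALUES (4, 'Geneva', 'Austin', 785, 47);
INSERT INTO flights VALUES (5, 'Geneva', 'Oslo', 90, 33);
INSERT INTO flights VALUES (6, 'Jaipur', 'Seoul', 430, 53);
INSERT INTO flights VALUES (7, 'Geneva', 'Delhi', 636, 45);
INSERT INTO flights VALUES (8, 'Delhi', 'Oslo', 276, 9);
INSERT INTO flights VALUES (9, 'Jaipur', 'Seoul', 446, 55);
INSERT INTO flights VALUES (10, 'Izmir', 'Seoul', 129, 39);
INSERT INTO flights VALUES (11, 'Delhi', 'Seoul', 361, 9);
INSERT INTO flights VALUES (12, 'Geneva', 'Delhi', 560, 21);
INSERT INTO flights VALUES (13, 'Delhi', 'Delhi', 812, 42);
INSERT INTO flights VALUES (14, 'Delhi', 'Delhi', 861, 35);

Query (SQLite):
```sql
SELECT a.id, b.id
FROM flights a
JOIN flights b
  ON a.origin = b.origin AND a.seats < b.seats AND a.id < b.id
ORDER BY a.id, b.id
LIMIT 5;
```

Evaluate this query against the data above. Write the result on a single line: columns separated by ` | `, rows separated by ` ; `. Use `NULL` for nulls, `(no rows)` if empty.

Pairs (a,b) with same origin, a.seats < b.seats, a.id < b.id.
origin groups: Delhi:{3,8,11,13,14} Geneva:{4,5,7,12} Izmir:{2,10} Jaipur:{1,6,9}
Ordered by (a.id, b.id); first 5.

1 | 6 ; 1 | 9 ; 3 | 13 ; 3 | 14 ; 5 | 7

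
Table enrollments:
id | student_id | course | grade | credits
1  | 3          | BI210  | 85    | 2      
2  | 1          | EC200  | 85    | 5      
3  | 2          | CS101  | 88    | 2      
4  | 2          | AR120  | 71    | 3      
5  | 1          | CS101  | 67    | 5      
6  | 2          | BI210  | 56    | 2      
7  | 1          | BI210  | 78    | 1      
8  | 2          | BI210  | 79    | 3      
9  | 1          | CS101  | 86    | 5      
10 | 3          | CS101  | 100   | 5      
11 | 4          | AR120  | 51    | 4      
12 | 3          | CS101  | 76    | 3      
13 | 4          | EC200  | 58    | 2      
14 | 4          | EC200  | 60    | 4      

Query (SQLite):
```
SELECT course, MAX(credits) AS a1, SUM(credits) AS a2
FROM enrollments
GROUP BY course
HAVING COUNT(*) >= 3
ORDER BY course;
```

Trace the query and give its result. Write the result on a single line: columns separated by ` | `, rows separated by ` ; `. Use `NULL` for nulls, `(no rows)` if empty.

BI210 | 3 | 8 ; CS101 | 5 | 20 ; EC200 | 5 | 11

Group enrollments by course.
Per group compute: MAX(credits), SUM(credits).
HAVING: drop groups with fewer than 3 rows.
  AR120: ids {4, 11} → MAX(credits)=4, SUM(credits)=7
  BI210: ids {1, 6, 7, 8} → MAX(credits)=3, SUM(credits)=8
  CS101: ids {3, 5, 9, 10, 12} → MAX(credits)=5, SUM(credits)=20
  EC200: ids {2, 13, 14} → MAX(credits)=5, SUM(credits)=11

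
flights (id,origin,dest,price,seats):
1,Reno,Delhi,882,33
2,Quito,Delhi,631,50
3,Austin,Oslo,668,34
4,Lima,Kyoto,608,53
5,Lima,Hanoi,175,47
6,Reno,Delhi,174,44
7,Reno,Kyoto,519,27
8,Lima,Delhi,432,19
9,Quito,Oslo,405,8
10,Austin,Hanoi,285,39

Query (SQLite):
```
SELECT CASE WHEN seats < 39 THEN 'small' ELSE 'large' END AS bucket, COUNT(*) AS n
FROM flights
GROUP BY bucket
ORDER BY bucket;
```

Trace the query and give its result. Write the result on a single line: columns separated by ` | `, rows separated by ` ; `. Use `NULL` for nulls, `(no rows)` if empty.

Bucket rows by seats < 39 → 'small' else 'large'; count each bucket.

large | 5 ; small | 5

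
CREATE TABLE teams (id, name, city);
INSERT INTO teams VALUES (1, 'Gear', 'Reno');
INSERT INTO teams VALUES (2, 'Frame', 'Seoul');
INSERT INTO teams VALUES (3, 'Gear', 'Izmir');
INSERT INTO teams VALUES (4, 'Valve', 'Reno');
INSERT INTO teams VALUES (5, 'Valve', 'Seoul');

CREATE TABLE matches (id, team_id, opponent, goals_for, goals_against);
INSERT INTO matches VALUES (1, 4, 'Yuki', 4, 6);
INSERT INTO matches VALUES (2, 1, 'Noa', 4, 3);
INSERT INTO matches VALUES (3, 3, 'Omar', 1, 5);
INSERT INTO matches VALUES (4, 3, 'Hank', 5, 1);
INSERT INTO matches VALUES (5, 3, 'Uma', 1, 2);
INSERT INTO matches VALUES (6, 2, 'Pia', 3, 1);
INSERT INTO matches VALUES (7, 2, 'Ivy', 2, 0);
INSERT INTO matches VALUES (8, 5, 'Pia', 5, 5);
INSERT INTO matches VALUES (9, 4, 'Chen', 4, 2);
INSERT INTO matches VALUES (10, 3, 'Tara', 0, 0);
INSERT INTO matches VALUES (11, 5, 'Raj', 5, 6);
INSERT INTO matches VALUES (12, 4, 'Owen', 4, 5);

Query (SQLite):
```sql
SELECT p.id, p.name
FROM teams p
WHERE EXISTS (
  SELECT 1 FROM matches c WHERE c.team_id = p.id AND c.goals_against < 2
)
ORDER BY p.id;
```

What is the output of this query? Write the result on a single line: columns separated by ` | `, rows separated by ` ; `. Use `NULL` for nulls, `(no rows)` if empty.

For each teams row, check whether any matches with matching team_id has goals_against < 2.
Keep rows where that is true.

2 | Frame ; 3 | Gear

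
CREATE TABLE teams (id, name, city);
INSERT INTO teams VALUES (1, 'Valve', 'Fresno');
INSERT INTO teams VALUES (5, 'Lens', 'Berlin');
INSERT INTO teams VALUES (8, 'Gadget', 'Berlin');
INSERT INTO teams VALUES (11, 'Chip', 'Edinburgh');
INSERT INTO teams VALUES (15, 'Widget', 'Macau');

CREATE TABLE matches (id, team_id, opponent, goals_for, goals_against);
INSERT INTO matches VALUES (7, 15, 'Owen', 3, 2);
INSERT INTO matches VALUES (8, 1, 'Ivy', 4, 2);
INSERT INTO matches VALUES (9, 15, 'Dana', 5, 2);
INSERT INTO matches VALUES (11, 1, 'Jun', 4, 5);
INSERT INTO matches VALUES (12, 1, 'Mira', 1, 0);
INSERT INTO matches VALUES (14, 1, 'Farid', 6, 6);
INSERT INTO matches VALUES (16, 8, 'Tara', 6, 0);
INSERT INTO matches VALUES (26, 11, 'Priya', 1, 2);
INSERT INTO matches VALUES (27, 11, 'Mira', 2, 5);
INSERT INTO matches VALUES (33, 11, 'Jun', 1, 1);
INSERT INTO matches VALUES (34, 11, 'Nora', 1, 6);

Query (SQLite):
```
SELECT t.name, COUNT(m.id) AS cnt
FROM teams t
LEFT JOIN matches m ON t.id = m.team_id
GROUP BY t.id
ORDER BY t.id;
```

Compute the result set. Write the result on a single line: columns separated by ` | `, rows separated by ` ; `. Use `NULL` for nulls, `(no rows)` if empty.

Valve | 4 ; Lens | 0 ; Gadget | 1 ; Chip | 4 ; Widget | 2

LEFT JOIN keeps every teams row; unmatched ones get NULL for matches columns.
Group by teams.id and compute COUNT(m.id). COUNT(col) of an all-NULL group is 0.
  1: ids {8, 11, 12, 14} → COUNT(m.id)=4
  5: ids {—} → COUNT(m.id)=0
  8: ids {16} → COUNT(m.id)=1
  11: ids {26, 27, 33, 34} → COUNT(m.id)=4
  15: ids {7, 9} → COUNT(m.id)=2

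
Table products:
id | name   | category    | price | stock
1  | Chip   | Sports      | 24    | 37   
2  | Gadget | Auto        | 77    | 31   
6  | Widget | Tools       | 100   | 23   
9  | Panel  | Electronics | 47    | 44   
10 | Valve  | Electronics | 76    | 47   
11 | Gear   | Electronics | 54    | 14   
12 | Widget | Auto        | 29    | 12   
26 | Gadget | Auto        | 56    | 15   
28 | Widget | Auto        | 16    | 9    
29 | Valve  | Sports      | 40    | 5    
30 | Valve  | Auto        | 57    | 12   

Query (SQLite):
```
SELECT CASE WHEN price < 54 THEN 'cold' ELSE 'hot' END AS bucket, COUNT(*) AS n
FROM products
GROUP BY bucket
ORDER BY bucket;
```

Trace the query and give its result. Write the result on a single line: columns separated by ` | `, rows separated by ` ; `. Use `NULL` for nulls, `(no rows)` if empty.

Bucket rows by price < 54 → 'cold' else 'hot'; count each bucket.

cold | 5 ; hot | 6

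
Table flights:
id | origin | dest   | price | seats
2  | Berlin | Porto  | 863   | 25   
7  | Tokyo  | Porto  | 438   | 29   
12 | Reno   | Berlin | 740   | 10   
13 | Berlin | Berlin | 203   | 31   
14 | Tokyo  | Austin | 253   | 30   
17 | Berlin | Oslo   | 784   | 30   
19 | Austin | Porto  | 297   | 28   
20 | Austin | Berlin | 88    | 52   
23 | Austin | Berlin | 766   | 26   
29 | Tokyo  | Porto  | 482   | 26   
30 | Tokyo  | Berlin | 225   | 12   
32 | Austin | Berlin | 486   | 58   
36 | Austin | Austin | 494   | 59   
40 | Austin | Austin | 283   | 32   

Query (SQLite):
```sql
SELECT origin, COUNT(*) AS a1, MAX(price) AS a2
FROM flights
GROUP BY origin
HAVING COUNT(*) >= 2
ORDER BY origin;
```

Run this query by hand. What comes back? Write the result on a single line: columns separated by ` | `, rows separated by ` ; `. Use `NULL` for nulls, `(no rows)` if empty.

Austin | 6 | 766 ; Berlin | 3 | 863 ; Tokyo | 4 | 482

Group flights by origin.
Per group compute: COUNT(*), MAX(price).
HAVING: drop groups with fewer than 2 rows.
  Austin: ids {19, 20, 23, 32, 36, 40} → COUNT(*)=6, MAX(price)=766
  Berlin: ids {2, 13, 17} → COUNT(*)=3, MAX(price)=863
  Reno: ids {12} → COUNT(*)=1, MAX(price)=740
  Tokyo: ids {7, 14, 29, 30} → COUNT(*)=4, MAX(price)=482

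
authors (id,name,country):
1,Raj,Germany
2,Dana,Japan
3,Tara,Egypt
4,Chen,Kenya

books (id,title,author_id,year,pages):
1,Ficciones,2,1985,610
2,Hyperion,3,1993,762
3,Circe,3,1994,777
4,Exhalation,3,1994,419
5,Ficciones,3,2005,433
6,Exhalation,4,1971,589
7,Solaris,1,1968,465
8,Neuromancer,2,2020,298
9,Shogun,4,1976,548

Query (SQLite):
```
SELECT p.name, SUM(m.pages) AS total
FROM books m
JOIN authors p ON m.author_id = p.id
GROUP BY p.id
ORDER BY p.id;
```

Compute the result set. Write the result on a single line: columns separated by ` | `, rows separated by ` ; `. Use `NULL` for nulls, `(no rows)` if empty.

Raj | 465 ; Dana | 908 ; Tara | 2391 ; Chen | 1137

Join each books row to its authors via author_id.
Group joined rows by authors.id; compute SUM(m.pages) per group.
  1: ids {7} → SUM(m.pages)=465
  2: ids {1, 8} → SUM(m.pages)=908
  3: ids {2, 3, 4, 5} → SUM(m.pages)=2391
  4: ids {6, 9} → SUM(m.pages)=1137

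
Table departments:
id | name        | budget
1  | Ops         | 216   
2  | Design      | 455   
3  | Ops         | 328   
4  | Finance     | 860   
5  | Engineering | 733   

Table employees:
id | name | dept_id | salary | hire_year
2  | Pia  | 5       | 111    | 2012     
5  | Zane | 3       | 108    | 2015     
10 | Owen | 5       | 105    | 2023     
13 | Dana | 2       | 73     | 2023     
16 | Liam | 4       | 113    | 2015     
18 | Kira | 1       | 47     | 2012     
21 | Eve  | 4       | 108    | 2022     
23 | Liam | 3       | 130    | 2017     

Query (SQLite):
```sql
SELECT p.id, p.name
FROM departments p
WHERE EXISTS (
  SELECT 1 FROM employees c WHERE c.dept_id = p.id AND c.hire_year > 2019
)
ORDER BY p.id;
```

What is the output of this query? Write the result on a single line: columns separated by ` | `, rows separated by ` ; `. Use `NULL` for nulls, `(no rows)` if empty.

2 | Design ; 4 | Finance ; 5 | Engineering

For each departments row, check whether any employees with matching dept_id has hire_year > 2019.
Keep rows where that is true.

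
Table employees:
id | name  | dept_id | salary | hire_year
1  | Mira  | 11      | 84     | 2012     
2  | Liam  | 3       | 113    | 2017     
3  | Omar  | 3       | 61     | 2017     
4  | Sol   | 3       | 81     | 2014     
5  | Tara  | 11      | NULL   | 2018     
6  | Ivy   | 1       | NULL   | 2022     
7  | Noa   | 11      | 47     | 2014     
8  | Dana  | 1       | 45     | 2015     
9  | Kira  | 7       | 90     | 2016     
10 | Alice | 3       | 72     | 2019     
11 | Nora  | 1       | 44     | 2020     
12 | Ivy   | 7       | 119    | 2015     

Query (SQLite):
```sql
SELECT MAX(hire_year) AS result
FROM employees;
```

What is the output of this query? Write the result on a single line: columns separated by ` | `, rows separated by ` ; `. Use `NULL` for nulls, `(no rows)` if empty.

All hire_year values: [2012, 2017, 2017, 2014, 2018, 2022, 2014, 2015, 2016, 2019, 2020, 2015].
MAX of non-NULL values = 2022.

2022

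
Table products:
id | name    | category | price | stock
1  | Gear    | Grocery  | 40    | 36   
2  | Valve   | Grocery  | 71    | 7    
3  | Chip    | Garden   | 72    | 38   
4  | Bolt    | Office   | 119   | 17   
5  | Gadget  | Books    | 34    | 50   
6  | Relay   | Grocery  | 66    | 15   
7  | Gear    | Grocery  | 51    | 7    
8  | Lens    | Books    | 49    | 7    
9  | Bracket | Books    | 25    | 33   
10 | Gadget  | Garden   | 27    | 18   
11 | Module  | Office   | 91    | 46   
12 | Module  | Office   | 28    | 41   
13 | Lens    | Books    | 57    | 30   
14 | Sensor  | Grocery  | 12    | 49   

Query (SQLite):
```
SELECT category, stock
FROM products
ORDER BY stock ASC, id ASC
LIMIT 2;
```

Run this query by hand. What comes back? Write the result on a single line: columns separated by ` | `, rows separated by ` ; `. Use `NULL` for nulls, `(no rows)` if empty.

Sort by stock asc, tiebreak id asc: (7, id=2), (7, id=7), (7, id=8), (15, id=6), (17, id=4) …. Take first 2.

Grocery | 7 ; Grocery | 7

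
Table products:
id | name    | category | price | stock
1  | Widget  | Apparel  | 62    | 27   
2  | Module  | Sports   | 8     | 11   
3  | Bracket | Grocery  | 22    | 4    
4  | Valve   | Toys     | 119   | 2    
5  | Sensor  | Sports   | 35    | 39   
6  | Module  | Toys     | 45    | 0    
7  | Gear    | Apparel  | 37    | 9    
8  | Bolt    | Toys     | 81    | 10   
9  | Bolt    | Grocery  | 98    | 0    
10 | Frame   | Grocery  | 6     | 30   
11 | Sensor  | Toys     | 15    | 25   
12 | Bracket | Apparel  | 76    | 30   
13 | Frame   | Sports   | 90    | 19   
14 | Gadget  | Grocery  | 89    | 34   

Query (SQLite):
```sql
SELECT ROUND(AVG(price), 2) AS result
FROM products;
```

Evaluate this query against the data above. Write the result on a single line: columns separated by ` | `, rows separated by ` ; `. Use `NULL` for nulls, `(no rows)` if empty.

All price values: [62, 8, 22, 119, 35, 45, 37, 81, 98, 6, 15, 76, 90, 89].
AVG = 783 / 14 (rounded to 2 dp).

55.93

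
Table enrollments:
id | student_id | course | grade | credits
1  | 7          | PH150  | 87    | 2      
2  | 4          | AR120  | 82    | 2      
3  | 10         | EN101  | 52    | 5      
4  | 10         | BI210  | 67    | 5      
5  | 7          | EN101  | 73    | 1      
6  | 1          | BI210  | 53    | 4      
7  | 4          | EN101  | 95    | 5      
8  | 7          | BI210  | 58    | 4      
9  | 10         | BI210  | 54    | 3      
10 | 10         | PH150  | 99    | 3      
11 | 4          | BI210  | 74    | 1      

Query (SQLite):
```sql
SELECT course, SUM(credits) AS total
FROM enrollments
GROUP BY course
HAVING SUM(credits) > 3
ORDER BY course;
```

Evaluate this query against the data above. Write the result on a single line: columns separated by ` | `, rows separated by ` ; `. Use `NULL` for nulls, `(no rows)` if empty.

BI210 | 17 ; EN101 | 11 ; PH150 | 5

Partition enrollments by course; compute SUM(credits) within each group.
HAVING: keep groups where SUM(credits) > 3.
  AR120: ids {2} → SUM(credits)=2
  BI210: ids {4, 6, 8, 9, 11} → SUM(credits)=17
  EN101: ids {3, 5, 7} → SUM(credits)=11
  PH150: ids {1, 10} → SUM(credits)=5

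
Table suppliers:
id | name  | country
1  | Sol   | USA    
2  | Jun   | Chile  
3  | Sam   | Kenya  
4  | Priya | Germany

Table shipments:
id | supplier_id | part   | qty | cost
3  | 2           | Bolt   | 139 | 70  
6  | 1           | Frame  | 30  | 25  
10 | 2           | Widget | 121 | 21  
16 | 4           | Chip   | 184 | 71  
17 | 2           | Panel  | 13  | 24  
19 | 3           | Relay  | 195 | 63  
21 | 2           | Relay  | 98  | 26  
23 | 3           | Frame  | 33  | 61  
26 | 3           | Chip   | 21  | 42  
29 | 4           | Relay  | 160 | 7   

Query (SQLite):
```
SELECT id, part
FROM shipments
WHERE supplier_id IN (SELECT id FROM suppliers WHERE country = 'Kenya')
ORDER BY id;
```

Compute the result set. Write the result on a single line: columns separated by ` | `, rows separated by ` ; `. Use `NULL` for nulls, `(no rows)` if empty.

19 | Relay ; 23 | Frame ; 26 | Chip

Inner query: suppliers.id where country = 'Kenya'.
Outer: keep shipments rows whose supplier_id is in that set.
Inner query → {3}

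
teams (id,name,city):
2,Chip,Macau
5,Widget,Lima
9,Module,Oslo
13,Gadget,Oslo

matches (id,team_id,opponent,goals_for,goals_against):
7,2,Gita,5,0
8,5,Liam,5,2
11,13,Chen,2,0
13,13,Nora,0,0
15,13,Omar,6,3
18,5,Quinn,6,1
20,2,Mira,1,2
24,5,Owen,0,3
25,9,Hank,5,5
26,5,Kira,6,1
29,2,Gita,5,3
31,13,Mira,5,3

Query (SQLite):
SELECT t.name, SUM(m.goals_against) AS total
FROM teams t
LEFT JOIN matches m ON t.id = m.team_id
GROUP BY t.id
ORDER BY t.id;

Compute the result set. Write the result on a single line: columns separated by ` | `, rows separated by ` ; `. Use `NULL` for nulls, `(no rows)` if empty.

LEFT JOIN keeps every teams row; unmatched ones get NULL for matches columns.
Group by teams.id and compute SUM(m.goals_against). SUM over an all-NULL group is NULL.
  2: ids {7, 20, 29} → SUM(m.goals_against)=5
  5: ids {8, 18, 24, 26} → SUM(m.goals_against)=7
  9: ids {25} → SUM(m.goals_against)=5
  13: ids {11, 13, 15, 31} → SUM(m.goals_against)=6

Chip | 5 ; Widget | 7 ; Module | 5 ; Gadget | 6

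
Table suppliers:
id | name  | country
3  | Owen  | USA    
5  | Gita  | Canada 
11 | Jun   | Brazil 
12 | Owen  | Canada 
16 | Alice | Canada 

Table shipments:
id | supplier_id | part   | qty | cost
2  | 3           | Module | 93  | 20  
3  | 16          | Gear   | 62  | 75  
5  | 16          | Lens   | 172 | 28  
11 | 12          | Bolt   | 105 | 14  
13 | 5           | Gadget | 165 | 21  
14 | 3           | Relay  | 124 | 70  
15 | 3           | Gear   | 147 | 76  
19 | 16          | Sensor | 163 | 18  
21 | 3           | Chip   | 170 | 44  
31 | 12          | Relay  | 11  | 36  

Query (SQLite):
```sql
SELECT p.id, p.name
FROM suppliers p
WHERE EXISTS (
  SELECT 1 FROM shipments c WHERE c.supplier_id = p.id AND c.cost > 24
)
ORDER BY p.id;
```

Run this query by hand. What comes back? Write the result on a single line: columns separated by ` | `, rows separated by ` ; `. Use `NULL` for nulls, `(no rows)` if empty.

For each suppliers row, check whether any shipments with matching supplier_id has cost > 24.
Keep rows where that is true.

3 | Owen ; 12 | Owen ; 16 | Alice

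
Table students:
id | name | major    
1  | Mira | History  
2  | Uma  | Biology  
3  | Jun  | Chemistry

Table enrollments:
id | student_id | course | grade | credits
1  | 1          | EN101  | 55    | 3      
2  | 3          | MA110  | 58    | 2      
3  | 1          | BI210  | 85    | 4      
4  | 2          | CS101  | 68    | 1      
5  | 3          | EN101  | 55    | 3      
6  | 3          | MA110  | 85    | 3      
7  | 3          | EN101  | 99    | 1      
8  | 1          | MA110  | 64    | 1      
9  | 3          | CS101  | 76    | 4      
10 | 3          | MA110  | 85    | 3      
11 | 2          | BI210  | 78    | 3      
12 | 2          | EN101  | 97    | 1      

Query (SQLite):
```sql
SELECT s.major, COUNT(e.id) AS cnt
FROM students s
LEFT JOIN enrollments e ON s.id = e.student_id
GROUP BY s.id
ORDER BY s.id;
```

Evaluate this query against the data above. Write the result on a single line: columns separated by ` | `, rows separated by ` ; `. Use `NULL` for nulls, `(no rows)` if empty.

History | 3 ; Biology | 3 ; Chemistry | 6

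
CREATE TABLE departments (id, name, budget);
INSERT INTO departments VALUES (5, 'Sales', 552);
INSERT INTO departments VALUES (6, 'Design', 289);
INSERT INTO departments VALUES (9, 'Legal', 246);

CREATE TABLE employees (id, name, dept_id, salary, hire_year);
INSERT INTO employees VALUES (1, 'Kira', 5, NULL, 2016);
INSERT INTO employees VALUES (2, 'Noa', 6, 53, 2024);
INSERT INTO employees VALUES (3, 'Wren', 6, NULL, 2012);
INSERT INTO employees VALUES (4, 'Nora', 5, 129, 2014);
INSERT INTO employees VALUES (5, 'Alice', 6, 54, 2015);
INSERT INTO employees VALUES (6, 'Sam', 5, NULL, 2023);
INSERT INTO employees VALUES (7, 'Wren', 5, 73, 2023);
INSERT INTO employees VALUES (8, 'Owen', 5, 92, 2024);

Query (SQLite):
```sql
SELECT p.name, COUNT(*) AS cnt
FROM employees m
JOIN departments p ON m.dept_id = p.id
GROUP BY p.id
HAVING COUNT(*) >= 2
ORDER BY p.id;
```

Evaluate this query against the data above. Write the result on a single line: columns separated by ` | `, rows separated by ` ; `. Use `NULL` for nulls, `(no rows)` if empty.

Sales | 5 ; Design | 3

Join each employees row to its departments via dept_id.
Group joined rows by departments.id; compute COUNT(*) per group.
HAVING: keep groups with count ≥ 2.
  5: ids {1, 4, 6, 7, 8} → COUNT(*)=5
  6: ids {2, 3, 5} → COUNT(*)=3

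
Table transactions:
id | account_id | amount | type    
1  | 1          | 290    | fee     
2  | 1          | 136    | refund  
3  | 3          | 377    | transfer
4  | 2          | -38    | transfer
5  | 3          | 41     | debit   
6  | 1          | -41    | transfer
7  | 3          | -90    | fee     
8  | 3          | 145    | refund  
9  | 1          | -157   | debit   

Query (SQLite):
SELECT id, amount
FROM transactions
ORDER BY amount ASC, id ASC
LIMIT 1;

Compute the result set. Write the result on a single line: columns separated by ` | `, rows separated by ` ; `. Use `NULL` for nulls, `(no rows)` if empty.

Sort by amount asc, tiebreak id asc: (-157, id=9), (-90, id=7), (-41, id=6), (-38, id=4) …. Take first 1.

9 | -157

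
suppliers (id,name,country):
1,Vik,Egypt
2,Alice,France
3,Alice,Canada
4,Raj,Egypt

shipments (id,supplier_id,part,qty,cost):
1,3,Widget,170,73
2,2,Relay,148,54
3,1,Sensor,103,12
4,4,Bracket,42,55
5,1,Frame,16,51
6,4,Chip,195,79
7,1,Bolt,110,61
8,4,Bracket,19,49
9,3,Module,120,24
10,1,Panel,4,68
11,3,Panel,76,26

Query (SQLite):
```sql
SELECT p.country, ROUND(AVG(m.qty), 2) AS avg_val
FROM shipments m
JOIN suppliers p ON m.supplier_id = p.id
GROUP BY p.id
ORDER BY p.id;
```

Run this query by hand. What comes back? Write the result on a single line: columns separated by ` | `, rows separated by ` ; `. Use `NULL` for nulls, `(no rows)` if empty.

Join each shipments row to its suppliers via supplier_id.
Group joined rows by suppliers.id; compute ROUND(AVG(m.qty), 2) per group.
  1: ids {3, 5, 7, 10} → ROUND(AVG(m.qty), 2)=58.25
  2: ids {2} → ROUND(AVG(m.qty), 2)=148
  3: ids {1, 9, 11} → ROUND(AVG(m.qty), 2)=122
  4: ids {4, 6, 8} → ROUND(AVG(m.qty), 2)=85.33

Egypt | 58.25 ; France | 148 ; Canada | 122 ; Egypt | 85.33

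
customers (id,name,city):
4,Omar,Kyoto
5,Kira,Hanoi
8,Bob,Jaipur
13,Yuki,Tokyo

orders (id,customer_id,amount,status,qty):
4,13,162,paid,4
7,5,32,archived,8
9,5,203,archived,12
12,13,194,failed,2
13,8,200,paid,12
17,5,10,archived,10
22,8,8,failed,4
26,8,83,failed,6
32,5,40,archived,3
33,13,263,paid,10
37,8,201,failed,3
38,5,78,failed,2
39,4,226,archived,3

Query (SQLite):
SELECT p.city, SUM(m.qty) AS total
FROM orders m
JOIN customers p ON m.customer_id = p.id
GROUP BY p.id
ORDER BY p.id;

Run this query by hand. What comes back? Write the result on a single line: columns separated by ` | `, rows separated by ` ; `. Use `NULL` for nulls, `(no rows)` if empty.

Join each orders row to its customers via customer_id.
Group joined rows by customers.id; compute SUM(m.qty) per group.
  4: ids {39} → SUM(m.qty)=3
  5: ids {7, 9, 17, 32, 38} → SUM(m.qty)=35
  8: ids {13, 22, 26, 37} → SUM(m.qty)=25
  13: ids {4, 12, 33} → SUM(m.qty)=16

Kyoto | 3 ; Hanoi | 35 ; Jaipur | 25 ; Tokyo | 16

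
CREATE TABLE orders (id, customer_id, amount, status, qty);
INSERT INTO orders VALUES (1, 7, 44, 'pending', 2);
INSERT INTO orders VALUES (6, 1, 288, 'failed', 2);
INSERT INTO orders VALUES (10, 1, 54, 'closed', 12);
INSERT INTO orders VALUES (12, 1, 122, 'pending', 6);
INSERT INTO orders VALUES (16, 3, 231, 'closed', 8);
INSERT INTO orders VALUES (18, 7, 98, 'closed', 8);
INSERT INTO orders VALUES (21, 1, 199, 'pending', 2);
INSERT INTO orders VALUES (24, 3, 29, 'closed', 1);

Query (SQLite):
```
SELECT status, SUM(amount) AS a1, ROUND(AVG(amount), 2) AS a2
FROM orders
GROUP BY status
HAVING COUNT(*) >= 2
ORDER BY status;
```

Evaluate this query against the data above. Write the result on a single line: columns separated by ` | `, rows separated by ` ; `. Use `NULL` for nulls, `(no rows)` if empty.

closed | 412 | 103 ; pending | 365 | 121.67

Group orders by status.
Per group compute: SUM(amount), ROUND(AVG(amount), 2).
HAVING: drop groups with fewer than 2 rows.
  closed: ids {10, 16, 18, 24} → SUM(amount)=412, ROUND(AVG(amount), 2)=103
  failed: ids {6} → SUM(amount)=288, ROUND(AVG(amount), 2)=288
  pending: ids {1, 12, 21} → SUM(amount)=365, ROUND(AVG(amount), 2)=121.67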